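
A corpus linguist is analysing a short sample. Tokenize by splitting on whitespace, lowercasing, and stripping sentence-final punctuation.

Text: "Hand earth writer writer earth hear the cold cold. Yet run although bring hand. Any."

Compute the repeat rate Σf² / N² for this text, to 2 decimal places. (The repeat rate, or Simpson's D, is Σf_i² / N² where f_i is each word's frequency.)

0.10

Frequencies: hand:2, earth:2, writer:2, cold:2, hear:1, the:1, yet:1, run:1, although:1, bring:1, any:1
Σf² = 23; N² = 225
Repeat rate = 23 / 225 = 0.10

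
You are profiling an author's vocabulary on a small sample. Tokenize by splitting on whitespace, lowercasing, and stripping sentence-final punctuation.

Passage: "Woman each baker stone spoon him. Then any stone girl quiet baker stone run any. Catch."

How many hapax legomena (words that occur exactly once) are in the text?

Frequencies: stone:3, baker:2, any:2, woman:1, each:1, spoon:1, him:1, then:1, girl:1, quiet:1, run:1, catch:1
Hapax (freq=1): catch, each, girl, him, quiet, run, spoon, then, woman

9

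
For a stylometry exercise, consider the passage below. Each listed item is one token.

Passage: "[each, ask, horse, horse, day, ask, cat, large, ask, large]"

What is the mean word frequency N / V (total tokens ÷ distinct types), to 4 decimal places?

1.6667

N = 10 tokens, V = 6 types.
Mean frequency = N / V = 10 / 6 = 1.6667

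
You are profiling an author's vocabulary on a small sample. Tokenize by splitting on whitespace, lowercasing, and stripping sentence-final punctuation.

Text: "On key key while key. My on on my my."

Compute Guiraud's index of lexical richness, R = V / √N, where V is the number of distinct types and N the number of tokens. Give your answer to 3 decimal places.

N = 10, V = 4.
√N = 3.162278
R = 4 / 3.162278 = 1.265

1.265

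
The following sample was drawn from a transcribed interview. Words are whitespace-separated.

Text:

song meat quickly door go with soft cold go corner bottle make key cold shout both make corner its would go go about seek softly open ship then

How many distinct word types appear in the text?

Distinct types: {about, both, bottle, cold, corner, door, go, its, key, make, meat, open, quickly, seek, ship, shout, soft, softly, song, then, with, would}
V = 22

22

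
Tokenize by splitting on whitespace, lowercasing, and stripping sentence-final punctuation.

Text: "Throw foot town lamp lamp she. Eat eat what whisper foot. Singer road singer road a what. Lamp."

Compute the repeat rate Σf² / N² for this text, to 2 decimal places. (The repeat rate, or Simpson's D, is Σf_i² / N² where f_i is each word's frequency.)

0.10

Frequencies: lamp:3, foot:2, eat:2, what:2, singer:2, road:2, throw:1, town:1, she:1, whisper:1, a:1
Σf² = 34; N² = 324
Repeat rate = 34 / 324 = 0.10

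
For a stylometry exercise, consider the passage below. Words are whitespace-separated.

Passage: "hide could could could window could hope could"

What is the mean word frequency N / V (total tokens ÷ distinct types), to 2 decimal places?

N = 8 tokens, V = 4 types.
Mean frequency = N / V = 8 / 4 = 2.00

2.00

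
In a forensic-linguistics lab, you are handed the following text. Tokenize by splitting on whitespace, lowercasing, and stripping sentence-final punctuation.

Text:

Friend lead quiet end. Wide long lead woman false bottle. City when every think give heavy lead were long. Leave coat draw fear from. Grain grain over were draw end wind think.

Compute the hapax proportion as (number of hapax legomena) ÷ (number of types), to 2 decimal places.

0.71

Frequencies: lead:3, end:2, long:2, think:2, were:2, draw:2, grain:2, friend:1, quiet:1, wide:1, woman:1, false:1, bottle:1, city:1, when:1, every:1, give:1, heavy:1, leave:1, coat:1, … (4 more, each freq 1)
Hapax count = 17; type count = 24.
Ratio = 17 / 24 = 0.71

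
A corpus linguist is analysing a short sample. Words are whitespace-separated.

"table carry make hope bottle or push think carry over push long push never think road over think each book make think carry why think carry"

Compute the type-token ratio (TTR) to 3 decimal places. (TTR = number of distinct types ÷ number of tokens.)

N = 26 tokens, V = 15 types.
TTR = V / N = 15 / 26 = 0.577

0.577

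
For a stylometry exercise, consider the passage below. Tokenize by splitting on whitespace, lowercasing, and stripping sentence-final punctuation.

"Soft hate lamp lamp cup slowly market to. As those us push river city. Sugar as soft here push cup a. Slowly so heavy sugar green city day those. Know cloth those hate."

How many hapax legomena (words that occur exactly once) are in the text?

12

Frequencies: those:3, soft:2, hate:2, lamp:2, cup:2, slowly:2, as:2, push:2, city:2, sugar:2, market:1, to:1, us:1, river:1, here:1, a:1, so:1, heavy:1, green:1, day:1, … (2 more, each freq 1)
Hapax (freq=1): a, cloth, day, green, heavy, here, know, market, river, so, to, us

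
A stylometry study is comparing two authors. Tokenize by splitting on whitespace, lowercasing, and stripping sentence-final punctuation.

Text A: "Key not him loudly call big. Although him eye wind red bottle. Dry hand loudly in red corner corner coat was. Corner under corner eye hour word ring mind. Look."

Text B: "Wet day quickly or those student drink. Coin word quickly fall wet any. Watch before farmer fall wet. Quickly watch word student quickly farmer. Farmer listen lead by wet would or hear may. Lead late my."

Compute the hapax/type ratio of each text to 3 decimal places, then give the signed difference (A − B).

0.192

A: hapax=18, V=23, ratio=0.783
B: hapax=13, V=22, ratio=0.591
Difference = 0.783 − 0.591 = 0.192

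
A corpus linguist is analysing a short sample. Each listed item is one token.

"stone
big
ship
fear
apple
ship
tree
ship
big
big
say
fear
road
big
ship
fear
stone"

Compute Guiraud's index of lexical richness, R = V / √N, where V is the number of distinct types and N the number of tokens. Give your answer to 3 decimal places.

1.940

N = 17, V = 8.
√N = 4.123106
R = 8 / 4.123106 = 1.940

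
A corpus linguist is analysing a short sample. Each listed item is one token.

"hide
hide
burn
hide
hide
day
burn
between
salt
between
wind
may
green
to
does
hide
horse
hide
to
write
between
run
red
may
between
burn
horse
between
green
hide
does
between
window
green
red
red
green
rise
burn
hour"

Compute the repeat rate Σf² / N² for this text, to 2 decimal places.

Frequencies: hide:7, between:6, burn:4, green:4, red:3, may:2, to:2, does:2, horse:2, day:1, salt:1, wind:1, write:1, run:1, window:1, rise:1, hour:1
Σf² = 150; N² = 1600
Repeat rate = 150 / 1600 = 0.09

0.09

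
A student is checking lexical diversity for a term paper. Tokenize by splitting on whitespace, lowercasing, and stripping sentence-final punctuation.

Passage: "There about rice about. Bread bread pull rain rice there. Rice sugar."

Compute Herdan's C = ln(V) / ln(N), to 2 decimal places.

0.78

N = 12, V = 7.
ln(V) = 1.945910, ln(N) = 2.484907
C = 1.945910 / 2.484907 = 0.78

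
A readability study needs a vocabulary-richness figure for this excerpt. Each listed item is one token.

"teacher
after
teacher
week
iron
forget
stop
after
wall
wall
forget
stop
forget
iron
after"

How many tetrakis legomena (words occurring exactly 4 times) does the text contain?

0

Frequencies: after:3, forget:3, teacher:2, iron:2, stop:2, wall:2, week:1
Words with frequency 4: (none)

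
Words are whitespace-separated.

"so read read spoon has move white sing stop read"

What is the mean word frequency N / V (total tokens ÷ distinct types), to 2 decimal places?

1.25

N = 10 tokens, V = 8 types.
Mean frequency = N / V = 10 / 8 = 1.25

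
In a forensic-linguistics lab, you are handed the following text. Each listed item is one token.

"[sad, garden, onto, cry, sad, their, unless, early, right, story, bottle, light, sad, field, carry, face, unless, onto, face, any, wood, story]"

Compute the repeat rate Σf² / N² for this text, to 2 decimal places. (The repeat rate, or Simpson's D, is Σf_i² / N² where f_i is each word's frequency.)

0.07

Frequencies: sad:3, onto:2, unless:2, story:2, face:2, garden:1, cry:1, their:1, early:1, right:1, bottle:1, light:1, field:1, carry:1, any:1, wood:1
Σf² = 36; N² = 484
Repeat rate = 36 / 484 = 0.07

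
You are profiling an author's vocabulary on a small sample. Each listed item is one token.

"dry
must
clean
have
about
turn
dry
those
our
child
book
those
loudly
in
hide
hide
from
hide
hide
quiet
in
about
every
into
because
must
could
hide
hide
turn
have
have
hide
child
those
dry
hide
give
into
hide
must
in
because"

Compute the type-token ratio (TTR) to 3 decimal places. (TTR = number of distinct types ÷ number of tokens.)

0.465

N = 43 tokens, V = 20 types.
TTR = V / N = 20 / 43 = 0.465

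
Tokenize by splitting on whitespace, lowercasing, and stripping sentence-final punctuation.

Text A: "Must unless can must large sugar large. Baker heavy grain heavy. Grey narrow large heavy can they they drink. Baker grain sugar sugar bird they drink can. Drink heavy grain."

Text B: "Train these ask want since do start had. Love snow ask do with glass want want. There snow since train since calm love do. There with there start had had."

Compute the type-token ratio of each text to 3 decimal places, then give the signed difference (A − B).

TTR(A) = 13/30 = 0.433
TTR(B) = 14/30 = 0.467
Difference = 0.433 − 0.467 = -0.034

-0.034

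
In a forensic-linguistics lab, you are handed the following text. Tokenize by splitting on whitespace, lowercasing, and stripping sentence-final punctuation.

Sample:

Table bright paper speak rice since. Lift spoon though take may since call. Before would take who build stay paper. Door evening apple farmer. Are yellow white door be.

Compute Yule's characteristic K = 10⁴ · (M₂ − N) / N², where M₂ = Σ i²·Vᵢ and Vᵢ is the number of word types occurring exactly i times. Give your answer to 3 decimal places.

95.125

Frequencies: paper:2, since:2, take:2, door:2, table:1, bright:1, speak:1, rice:1, lift:1, spoon:1, though:1, may:1, call:1, before:1, would:1, who:1, build:1, stay:1, evening:1, apple:1, … (5 more, each freq 1)
N = 29. Frequency spectrum: V_1=21, V_2=4
M₂ = 1²·21 + 2²·4 = 37
K = 10000 × (37 − 29) / 29² = 95.125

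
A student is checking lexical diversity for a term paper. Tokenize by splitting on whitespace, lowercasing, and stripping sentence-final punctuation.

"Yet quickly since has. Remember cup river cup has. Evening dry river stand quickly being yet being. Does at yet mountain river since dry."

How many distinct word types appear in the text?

14

Distinct types: {at, being, cup, does, dry, evening, has, mountain, quickly, remember, river, since, stand, yet}
V = 14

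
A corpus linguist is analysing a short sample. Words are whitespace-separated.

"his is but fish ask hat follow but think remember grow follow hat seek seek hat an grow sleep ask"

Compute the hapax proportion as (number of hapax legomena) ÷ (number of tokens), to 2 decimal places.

0.35

Frequencies: hat:3, but:2, ask:2, follow:2, grow:2, seek:2, his:1, is:1, fish:1, think:1, remember:1, an:1, sleep:1
Hapax count = 7; token count = 20.
Ratio = 7 / 20 = 0.35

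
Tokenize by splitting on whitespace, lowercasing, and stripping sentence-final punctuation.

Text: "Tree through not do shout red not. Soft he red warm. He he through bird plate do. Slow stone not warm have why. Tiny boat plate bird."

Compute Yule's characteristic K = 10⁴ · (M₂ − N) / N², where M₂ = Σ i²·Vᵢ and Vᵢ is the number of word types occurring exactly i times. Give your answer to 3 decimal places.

Frequencies: not:3, he:3, through:2, do:2, red:2, warm:2, bird:2, plate:2, tree:1, shout:1, soft:1, slow:1, stone:1, have:1, why:1, tiny:1, boat:1
N = 27. Frequency spectrum: V_1=9, V_2=6, V_3=2
M₂ = 1²·9 + 2²·6 + 3²·2 = 51
K = 10000 × (51 − 27) / 27² = 329.218

329.218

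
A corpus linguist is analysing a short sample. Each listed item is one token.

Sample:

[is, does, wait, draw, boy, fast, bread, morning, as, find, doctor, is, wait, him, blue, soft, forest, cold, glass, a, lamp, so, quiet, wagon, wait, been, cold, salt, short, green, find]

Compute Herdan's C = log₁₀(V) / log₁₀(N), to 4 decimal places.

0.9488

N = 31, V = 26.
log₁₀(V) = 1.414973, log₁₀(N) = 1.491362
C = 1.414973 / 1.491362 = 0.9488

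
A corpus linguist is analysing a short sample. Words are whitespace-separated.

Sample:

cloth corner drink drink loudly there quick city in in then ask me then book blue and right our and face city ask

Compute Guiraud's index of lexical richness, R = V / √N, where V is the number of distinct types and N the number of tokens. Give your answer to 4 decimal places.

N = 23, V = 17.
√N = 4.795832
R = 17 / 4.795832 = 3.5447

3.5447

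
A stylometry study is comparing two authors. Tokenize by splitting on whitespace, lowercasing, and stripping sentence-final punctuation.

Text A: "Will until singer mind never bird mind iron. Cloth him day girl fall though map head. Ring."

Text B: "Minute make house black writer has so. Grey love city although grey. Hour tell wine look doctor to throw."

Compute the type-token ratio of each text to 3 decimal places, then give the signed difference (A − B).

TTR(A) = 16/17 = 0.941
TTR(B) = 18/19 = 0.947
Difference = 0.941 − 0.947 = -0.006

-0.006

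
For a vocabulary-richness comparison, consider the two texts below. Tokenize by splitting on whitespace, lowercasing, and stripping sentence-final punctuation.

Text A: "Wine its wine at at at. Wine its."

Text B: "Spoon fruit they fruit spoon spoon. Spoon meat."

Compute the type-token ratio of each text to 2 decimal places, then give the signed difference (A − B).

-0.12

TTR(A) = 3/8 = 0.38
TTR(B) = 4/8 = 0.50
Difference = 0.38 − 0.50 = -0.12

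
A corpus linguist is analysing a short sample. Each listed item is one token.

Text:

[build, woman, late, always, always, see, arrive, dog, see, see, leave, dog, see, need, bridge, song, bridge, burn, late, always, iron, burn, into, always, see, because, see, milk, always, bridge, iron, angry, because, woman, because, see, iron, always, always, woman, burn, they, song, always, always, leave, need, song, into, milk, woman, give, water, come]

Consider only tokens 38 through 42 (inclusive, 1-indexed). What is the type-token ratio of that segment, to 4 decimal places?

Segment tokens 38–42: always, always, woman, burn, they
Segment N = 5, segment V = 4.
TTR = 4 / 5 = 0.8000

0.8000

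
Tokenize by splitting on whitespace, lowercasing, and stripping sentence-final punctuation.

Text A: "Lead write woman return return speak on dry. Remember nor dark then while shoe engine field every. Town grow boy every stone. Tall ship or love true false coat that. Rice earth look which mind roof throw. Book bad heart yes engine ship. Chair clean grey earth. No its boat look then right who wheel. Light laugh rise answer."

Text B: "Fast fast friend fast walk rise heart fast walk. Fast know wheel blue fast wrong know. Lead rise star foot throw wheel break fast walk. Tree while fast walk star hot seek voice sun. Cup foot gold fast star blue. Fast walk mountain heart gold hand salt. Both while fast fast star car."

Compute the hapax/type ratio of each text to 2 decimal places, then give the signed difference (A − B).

0.28

A: hapax=45, V=52, ratio=0.87
B: hapax=16, V=27, ratio=0.59
Difference = 0.87 − 0.59 = 0.28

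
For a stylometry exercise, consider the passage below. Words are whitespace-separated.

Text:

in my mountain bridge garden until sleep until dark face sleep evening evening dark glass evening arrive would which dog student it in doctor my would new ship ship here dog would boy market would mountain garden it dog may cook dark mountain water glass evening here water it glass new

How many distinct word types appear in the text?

26

Distinct types: {arrive, boy, bridge, cook, dark, doctor, dog, evening, face, garden, glass, here, in, it, market, may, mountain, my, new, ship, sleep, student, until, water, which, would}
V = 26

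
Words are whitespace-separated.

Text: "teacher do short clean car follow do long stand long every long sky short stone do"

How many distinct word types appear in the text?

Distinct types: {car, clean, do, every, follow, long, short, sky, stand, stone, teacher}
V = 11

11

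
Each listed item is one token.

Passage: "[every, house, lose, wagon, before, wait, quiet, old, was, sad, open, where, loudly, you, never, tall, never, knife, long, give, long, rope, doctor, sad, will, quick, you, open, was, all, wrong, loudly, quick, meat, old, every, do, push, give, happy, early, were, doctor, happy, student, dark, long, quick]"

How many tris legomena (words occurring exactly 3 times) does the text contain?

2

Frequencies: long:3, quick:3, every:2, old:2, was:2, sad:2, open:2, loudly:2, you:2, never:2, give:2, doctor:2, happy:2, house:1, lose:1, wagon:1, before:1, wait:1, quiet:1, where:1, … (13 more, each freq 1)
Words with frequency 3: long, quick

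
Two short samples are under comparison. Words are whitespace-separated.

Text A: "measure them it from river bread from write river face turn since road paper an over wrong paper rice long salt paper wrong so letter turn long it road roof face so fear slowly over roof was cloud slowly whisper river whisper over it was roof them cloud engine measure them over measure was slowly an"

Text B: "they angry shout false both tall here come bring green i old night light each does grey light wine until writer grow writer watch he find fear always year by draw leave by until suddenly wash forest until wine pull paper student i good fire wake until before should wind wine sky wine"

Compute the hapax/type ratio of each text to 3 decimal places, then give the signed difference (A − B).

-0.564

A: hapax=8, V=27, ratio=0.296
B: hapax=37, V=43, ratio=0.860
Difference = 0.296 − 0.860 = -0.564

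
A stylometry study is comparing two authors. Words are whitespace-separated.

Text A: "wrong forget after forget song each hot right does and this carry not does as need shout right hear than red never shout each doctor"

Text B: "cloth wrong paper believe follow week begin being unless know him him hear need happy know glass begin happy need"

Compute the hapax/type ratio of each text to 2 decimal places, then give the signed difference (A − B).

A: hapax=15, V=20, ratio=0.75
B: hapax=10, V=15, ratio=0.67
Difference = 0.75 − 0.67 = 0.08

0.08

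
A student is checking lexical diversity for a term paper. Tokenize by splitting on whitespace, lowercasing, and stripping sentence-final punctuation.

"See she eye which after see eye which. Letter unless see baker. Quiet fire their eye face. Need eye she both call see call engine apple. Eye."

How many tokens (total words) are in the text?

Tokens: see, she, eye, which, after, see, eye, which, letter, unless, see, baker, quiet, fire, their, eye, face, need, eye, she, both, call, see, call, engine, apple, eye
N = 27

27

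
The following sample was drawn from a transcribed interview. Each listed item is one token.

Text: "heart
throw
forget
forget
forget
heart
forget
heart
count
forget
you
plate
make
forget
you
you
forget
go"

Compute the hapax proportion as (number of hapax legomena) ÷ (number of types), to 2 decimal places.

0.63

Frequencies: forget:7, heart:3, you:3, throw:1, count:1, plate:1, make:1, go:1
Hapax count = 5; type count = 8.
Ratio = 5 / 8 = 0.63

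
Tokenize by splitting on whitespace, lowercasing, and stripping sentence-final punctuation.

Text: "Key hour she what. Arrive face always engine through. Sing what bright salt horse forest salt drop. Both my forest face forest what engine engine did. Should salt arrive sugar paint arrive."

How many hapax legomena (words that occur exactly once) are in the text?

15

Frequencies: what:3, arrive:3, engine:3, salt:3, forest:3, face:2, key:1, hour:1, she:1, always:1, through:1, sing:1, bright:1, horse:1, drop:1, both:1, my:1, did:1, should:1, sugar:1, … (1 more, each freq 1)
Hapax (freq=1): always, both, bright, did, drop, horse, hour, key, my, paint, she, should, sing, sugar, through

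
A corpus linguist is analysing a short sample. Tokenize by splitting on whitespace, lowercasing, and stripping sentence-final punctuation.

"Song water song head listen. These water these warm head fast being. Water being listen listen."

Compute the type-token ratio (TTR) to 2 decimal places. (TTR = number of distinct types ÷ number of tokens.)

0.50

N = 16 tokens, V = 8 types.
TTR = V / N = 8 / 16 = 0.50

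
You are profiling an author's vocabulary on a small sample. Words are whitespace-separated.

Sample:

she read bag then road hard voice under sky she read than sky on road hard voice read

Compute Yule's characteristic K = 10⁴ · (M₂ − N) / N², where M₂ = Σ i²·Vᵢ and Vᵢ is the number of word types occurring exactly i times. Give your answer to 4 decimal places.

Frequencies: read:3, she:2, road:2, hard:2, voice:2, sky:2, bag:1, then:1, under:1, than:1, on:1
N = 18. Frequency spectrum: V_1=5, V_2=5, V_3=1
M₂ = 1²·5 + 2²·5 + 3²·1 = 34
K = 10000 × (34 − 18) / 18² = 493.8272

493.8272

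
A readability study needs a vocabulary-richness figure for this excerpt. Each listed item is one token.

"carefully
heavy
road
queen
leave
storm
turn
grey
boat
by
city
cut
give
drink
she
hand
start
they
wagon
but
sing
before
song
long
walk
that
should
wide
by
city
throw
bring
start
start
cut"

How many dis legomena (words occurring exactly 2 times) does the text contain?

3

Frequencies: start:3, by:2, city:2, cut:2, carefully:1, heavy:1, road:1, queen:1, leave:1, storm:1, turn:1, grey:1, boat:1, give:1, drink:1, she:1, hand:1, they:1, wagon:1, but:1, … (10 more, each freq 1)
Words with frequency 2: by, city, cut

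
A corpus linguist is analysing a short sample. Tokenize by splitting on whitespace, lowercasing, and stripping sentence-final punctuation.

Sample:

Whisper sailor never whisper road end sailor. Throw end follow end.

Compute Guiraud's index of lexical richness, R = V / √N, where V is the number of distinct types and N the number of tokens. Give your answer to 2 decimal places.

N = 11, V = 7.
√N = 3.316625
R = 7 / 3.316625 = 2.11

2.11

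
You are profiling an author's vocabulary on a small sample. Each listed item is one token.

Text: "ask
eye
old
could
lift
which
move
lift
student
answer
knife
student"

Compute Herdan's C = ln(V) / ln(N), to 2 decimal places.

0.93

N = 12, V = 10.
ln(V) = 2.302585, ln(N) = 2.484907
C = 2.302585 / 2.484907 = 0.93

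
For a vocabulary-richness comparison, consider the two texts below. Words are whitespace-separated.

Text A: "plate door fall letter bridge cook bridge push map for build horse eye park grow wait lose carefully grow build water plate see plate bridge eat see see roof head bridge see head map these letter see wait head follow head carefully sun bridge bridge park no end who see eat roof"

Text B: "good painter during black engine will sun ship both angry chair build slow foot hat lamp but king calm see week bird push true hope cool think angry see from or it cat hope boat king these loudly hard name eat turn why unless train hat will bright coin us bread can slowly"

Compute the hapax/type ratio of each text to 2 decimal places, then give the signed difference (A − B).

-0.33

A: hapax=15, V=28, ratio=0.54
B: hapax=41, V=47, ratio=0.87
Difference = 0.54 − 0.87 = -0.33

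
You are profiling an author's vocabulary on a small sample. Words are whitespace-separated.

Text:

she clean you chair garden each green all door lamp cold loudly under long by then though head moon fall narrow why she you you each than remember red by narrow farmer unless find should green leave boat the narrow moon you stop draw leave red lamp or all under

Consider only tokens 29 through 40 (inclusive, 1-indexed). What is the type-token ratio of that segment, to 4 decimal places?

Segment tokens 29–40: red, by, narrow, farmer, unless, find, should, green, leave, boat, the, narrow
Segment N = 12, segment V = 11.
TTR = 11 / 12 = 0.9167

0.9167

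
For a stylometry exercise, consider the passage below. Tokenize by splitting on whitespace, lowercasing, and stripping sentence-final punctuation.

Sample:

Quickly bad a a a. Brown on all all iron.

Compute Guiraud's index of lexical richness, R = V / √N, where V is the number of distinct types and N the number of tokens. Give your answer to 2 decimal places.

N = 10, V = 7.
√N = 3.162278
R = 7 / 3.162278 = 2.21

2.21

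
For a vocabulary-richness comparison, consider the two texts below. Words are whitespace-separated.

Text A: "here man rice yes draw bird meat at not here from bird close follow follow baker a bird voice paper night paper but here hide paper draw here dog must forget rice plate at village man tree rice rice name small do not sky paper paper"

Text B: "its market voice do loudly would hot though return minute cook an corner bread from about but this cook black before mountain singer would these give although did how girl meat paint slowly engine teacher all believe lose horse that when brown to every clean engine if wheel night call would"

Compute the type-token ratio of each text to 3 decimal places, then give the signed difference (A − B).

-0.292

TTR(A) = 29/46 = 0.630
TTR(B) = 47/51 = 0.922
Difference = 0.630 − 0.922 = -0.292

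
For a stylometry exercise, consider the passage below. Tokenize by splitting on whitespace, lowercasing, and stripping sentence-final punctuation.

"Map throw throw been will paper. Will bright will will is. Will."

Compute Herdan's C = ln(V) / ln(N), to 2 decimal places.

N = 12, V = 7.
ln(V) = 1.945910, ln(N) = 2.484907
C = 1.945910 / 2.484907 = 0.78

0.78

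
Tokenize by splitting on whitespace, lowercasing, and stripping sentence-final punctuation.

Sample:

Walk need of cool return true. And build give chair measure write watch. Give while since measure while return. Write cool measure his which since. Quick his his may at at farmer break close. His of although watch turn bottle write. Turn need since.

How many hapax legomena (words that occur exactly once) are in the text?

13

Frequencies: his:4, measure:3, write:3, since:3, need:2, of:2, cool:2, return:2, give:2, watch:2, while:2, at:2, turn:2, walk:1, true:1, and:1, build:1, chair:1, which:1, quick:1, … (6 more, each freq 1)
Hapax (freq=1): although, and, bottle, break, build, chair, close, farmer, may, quick, true, walk, which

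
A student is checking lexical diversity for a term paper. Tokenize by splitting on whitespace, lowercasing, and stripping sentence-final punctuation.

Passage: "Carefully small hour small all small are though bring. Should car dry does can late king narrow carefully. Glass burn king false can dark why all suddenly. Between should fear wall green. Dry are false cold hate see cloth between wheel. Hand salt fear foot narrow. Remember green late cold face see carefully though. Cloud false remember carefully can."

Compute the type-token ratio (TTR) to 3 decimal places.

N = 59 tokens, V = 36 types.
TTR = V / N = 36 / 59 = 0.610

0.610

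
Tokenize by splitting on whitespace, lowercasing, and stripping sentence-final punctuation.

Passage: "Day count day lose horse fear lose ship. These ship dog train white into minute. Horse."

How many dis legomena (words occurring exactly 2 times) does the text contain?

4

Frequencies: day:2, lose:2, horse:2, ship:2, count:1, fear:1, these:1, dog:1, train:1, white:1, into:1, minute:1
Words with frequency 2: day, horse, lose, ship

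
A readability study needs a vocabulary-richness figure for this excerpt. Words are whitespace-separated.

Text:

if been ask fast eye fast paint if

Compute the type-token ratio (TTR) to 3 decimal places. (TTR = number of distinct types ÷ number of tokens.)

0.750

N = 8 tokens, V = 6 types.
TTR = V / N = 6 / 8 = 0.750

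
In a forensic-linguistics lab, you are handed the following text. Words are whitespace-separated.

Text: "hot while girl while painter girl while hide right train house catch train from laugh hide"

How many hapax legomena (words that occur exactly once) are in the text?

Frequencies: while:3, girl:2, hide:2, train:2, hot:1, painter:1, right:1, house:1, catch:1, from:1, laugh:1
Hapax (freq=1): catch, from, hot, house, laugh, painter, right

7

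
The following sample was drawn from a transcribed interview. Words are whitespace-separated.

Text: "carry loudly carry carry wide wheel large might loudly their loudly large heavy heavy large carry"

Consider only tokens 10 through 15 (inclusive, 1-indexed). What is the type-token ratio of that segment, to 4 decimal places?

0.6667

Segment tokens 10–15: their, loudly, large, heavy, heavy, large
Segment N = 6, segment V = 4.
TTR = 4 / 6 = 0.6667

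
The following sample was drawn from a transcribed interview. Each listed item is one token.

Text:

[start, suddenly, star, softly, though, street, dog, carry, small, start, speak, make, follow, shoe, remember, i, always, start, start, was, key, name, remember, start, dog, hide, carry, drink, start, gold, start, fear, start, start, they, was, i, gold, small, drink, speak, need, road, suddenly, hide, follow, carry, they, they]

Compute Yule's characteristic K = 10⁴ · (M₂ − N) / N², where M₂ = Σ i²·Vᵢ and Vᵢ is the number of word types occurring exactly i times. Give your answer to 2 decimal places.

Frequencies: start:9, carry:3, they:3, suddenly:2, dog:2, small:2, speak:2, follow:2, remember:2, i:2, was:2, hide:2, drink:2, gold:2, star:1, softly:1, though:1, street:1, make:1, shoe:1, … (6 more, each freq 1)
N = 49. Frequency spectrum: V_1=12, V_2=11, V_3=2, V_9=1
M₂ = 1²·12 + 2²·11 + 3²·2 + 9²·1 = 155
K = 10000 × (155 − 49) / 49² = 441.48

441.48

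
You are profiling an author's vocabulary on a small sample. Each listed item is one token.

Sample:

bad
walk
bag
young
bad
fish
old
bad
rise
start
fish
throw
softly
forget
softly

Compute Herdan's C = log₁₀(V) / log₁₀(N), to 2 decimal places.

N = 15, V = 11.
log₁₀(V) = 1.041393, log₁₀(N) = 1.176091
C = 1.041393 / 1.176091 = 0.89

0.89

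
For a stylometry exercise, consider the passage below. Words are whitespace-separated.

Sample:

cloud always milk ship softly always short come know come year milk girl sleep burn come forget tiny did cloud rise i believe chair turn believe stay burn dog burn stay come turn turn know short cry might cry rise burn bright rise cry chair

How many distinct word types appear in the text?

Distinct types: {always, believe, bright, burn, chair, cloud, come, cry, did, dog, forget, girl, i, know, might, milk, rise, ship, short, sleep, softly, stay, tiny, turn, year}
V = 25

25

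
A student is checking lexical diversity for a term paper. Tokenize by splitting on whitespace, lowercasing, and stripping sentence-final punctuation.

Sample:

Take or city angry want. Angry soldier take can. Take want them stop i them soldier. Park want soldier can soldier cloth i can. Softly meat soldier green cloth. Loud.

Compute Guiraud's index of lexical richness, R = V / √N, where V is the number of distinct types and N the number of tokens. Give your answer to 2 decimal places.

N = 30, V = 16.
√N = 5.477226
R = 16 / 5.477226 = 2.92

2.92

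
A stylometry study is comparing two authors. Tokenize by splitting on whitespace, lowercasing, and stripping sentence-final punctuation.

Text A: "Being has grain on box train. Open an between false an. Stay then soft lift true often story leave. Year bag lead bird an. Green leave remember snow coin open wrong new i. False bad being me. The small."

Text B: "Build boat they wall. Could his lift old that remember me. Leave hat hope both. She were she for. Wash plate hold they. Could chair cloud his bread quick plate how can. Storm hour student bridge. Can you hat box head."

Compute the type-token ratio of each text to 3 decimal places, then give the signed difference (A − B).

0.017

TTR(A) = 33/39 = 0.846
TTR(B) = 34/41 = 0.829
Difference = 0.846 − 0.829 = 0.017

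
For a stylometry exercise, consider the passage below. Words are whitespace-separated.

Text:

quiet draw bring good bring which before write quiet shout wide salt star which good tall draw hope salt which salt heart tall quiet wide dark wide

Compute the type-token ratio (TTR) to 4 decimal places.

N = 27 tokens, V = 15 types.
TTR = V / N = 15 / 27 = 0.5556

0.5556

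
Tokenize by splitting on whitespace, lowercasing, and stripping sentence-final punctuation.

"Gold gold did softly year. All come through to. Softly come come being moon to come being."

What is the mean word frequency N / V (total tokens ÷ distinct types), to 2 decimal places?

1.70

N = 17 tokens, V = 10 types.
Mean frequency = N / V = 17 / 10 = 1.70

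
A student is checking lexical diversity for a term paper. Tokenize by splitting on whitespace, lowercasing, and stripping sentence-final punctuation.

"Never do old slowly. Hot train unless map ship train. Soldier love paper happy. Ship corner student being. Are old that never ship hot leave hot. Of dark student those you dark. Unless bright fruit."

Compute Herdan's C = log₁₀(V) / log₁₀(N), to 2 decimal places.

N = 35, V = 25.
log₁₀(V) = 1.397940, log₁₀(N) = 1.544068
C = 1.397940 / 1.544068 = 0.91

0.91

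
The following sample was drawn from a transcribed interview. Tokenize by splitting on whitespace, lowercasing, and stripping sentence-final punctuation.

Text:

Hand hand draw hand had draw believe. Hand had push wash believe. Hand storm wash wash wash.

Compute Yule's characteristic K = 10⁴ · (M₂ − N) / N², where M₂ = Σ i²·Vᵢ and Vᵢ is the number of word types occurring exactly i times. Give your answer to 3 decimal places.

1314.879

Frequencies: hand:5, wash:4, draw:2, had:2, believe:2, push:1, storm:1
N = 17. Frequency spectrum: V_1=2, V_2=3, V_4=1, V_5=1
M₂ = 1²·2 + 2²·3 + 4²·1 + 5²·1 = 55
K = 10000 × (55 − 17) / 17² = 1314.879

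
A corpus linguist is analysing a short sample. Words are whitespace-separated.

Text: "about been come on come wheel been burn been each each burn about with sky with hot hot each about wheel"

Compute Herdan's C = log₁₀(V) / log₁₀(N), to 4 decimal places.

N = 21, V = 10.
log₁₀(V) = 1.000000, log₁₀(N) = 1.322219
C = 1.000000 / 1.322219 = 0.7563

0.7563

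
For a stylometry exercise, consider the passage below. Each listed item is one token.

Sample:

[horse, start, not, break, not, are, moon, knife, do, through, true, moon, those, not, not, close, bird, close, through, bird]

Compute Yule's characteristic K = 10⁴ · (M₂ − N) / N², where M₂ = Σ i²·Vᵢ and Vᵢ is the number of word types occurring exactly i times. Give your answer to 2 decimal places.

500.00

Frequencies: not:4, moon:2, through:2, close:2, bird:2, horse:1, start:1, break:1, are:1, knife:1, do:1, true:1, those:1
N = 20. Frequency spectrum: V_1=8, V_2=4, V_4=1
M₂ = 1²·8 + 2²·4 + 4²·1 = 40
K = 10000 × (40 − 20) / 20² = 500.00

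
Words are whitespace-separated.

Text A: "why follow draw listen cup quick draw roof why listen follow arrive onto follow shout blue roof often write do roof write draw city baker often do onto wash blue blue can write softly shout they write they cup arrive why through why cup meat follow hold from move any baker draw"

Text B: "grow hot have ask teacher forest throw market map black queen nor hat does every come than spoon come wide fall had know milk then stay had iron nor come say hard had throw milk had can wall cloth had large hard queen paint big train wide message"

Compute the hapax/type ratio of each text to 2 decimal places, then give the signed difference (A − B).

-0.36

A: hapax=11, V=26, ratio=0.42
B: hapax=28, V=36, ratio=0.78
Difference = 0.42 − 0.78 = -0.36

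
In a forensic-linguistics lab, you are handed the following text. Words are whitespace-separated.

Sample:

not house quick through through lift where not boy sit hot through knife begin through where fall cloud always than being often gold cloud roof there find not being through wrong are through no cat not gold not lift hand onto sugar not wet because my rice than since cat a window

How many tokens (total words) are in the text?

52

Tokens: not, house, quick, through, through, lift, where, not, boy, sit, hot, through, knife, begin, through, where, fall, cloud, always, than, being, often, gold, cloud, roof, there, find, not, being, through, wrong, are, through, no, cat, not, gold, not, lift, hand, onto, sugar, not, wet, because, my, rice, than, since, cat, a, window
N = 52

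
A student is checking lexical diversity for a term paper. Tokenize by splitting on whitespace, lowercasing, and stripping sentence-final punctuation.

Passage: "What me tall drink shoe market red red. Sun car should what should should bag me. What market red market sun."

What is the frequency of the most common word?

3

Frequencies: what:3, market:3, red:3, should:3, me:2, sun:2, tall:1, drink:1, shoe:1, car:1, bag:1
Most common: 'what' with frequency 3.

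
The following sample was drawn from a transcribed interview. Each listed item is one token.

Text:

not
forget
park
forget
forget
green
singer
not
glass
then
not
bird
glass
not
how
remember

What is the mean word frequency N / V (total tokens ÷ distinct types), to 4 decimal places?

N = 16 tokens, V = 10 types.
Mean frequency = N / V = 16 / 10 = 1.6000

1.6000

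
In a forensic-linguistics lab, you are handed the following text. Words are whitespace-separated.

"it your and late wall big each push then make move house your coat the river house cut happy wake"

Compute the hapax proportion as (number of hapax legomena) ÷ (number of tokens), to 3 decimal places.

0.800

Frequencies: your:2, house:2, it:1, and:1, late:1, wall:1, big:1, each:1, push:1, then:1, make:1, move:1, coat:1, the:1, river:1, cut:1, happy:1, wake:1
Hapax count = 16; token count = 20.
Ratio = 16 / 20 = 0.800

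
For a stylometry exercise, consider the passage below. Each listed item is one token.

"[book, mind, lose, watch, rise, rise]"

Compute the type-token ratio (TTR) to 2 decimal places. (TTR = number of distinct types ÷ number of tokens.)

0.83

N = 6 tokens, V = 5 types.
TTR = V / N = 5 / 6 = 0.83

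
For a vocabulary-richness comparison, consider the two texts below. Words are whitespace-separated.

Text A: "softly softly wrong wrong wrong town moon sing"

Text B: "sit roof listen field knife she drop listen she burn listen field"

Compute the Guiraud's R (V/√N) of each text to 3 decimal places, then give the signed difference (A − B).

-0.541

A: V=5, N=8, R=1.768
B: V=8, N=12, R=2.309
Difference = 1.768 − 2.309 = -0.541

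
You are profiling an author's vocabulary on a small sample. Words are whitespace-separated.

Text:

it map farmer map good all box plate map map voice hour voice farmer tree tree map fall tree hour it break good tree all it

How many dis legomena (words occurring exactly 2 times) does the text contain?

5

Frequencies: map:5, tree:4, it:3, farmer:2, good:2, all:2, voice:2, hour:2, box:1, plate:1, fall:1, break:1
Words with frequency 2: all, farmer, good, hour, voice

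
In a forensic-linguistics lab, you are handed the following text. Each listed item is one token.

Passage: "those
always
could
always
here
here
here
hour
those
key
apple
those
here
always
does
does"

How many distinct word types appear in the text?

8

Distinct types: {always, apple, could, does, here, hour, key, those}
V = 8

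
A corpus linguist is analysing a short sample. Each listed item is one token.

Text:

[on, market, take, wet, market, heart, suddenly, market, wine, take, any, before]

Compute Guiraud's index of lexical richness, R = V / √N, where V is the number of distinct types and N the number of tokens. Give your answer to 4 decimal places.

2.5981

N = 12, V = 9.
√N = 3.464102
R = 9 / 3.464102 = 2.5981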